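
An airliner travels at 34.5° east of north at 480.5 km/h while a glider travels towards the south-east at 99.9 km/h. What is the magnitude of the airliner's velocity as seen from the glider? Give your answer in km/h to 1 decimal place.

Taking east as x and north as y: airliner velocity = (272.158, 395.993) km/h; glider velocity = (70.640, -70.640) km/h.
Velocity of airliner relative to glider = (272.158, 395.993) − (70.640, -70.640) = (201.518, 466.633) km/h.
Magnitude = |(201.518, 466.633)| = 508.287 km/h.

508.3 km/h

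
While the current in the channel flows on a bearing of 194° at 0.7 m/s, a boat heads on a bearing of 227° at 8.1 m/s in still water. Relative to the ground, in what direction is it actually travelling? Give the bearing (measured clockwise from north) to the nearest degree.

224°

Taking east as x and north as y: velocity relative to the water = (-5.924, -5.524) m/s; the water relative to ground = (-0.169, -0.679) m/s.
Velocity relative to ground = (-5.924, -5.524) + (-0.169, -0.679) = (-6.093, -6.203) m/s.
Bearing = atan2(-6.09, -6.20) = 224.49° clockwise from north.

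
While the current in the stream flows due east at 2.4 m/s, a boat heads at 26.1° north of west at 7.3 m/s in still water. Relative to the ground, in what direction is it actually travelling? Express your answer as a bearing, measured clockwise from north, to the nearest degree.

Taking east as x and north as y: velocity relative to the water = (-6.556, 3.212) m/s; the water relative to ground = (2.400, 0.000) m/s.
Velocity relative to ground = (-6.556, 3.212) + (2.400, 0.000) = (-4.156, 3.212) m/s.
Bearing = atan2(-4.16, 3.21) = 307.70° clockwise from north.

308°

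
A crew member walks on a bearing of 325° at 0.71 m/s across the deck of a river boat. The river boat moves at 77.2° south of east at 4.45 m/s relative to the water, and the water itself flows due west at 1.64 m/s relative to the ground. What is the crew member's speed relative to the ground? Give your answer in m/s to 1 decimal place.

In east/north components (m/s): crew member relative to river boat = (-0.407, 0.582); river boat relative to water = (0.986, -4.339); water relative to ground = (-1.640, 0.000).
Sum = (-1.061, -3.758) m/s.
Speed = |(-1.061, -3.758)| = 3.905 m/s.

3.9 m/s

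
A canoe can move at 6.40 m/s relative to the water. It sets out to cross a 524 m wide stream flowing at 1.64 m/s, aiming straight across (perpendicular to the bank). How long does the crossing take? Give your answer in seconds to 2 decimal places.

81.88 s

The component of the canoe's velocity perpendicular to the bank is 6.40 m/s.
The flow acts along the bank and has no component across it.
Time = 524 / 6.400 = 81.875 s.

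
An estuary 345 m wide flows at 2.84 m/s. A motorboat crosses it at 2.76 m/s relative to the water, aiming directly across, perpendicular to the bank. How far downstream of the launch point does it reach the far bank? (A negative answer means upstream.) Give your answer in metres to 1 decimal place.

Perpendicular speed = 2.760 m/s; crossing time = 345 / 2.760 = 125.000 s.
Net downstream speed = 2.840 m/s.
Drift = 2.840 × 125.000 = 355.000 m (downstream).

355.0 m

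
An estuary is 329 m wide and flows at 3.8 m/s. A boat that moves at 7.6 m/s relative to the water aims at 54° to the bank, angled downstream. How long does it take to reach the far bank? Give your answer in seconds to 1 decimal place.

53.5 s

The component of the boat's velocity perpendicular to the bank is 7.6 × sin 54° = 6.149 m/s.
Only the cross-stream component determines the crossing time; the current contributes nothing perpendicular to the bank.
Time = 329 / 6.149 = 53.509 s.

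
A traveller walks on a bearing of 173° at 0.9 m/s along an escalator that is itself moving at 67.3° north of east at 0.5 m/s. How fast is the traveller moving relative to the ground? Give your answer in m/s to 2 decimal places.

Taking east as x and north as y: escalator velocity = (0.193, 0.461) m/s; traveller velocity relative to escalator = (0.110, -0.893) m/s.
Velocity relative to ground = (0.193, 0.461) + (0.110, -0.893) = (0.303, -0.432) m/s.
Speed = |(0.303, -0.432)| = 0.527 m/s.

0.53 m/s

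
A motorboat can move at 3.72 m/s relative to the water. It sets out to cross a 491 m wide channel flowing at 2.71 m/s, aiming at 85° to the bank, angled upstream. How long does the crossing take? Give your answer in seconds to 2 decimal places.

The component of the motorboat's velocity perpendicular to the bank is 3.72 × sin 85° = 3.706 m/s.
The flow acts along the bank and has no component across it.
Time = 491 / 3.706 = 132.493 s.

132.49 s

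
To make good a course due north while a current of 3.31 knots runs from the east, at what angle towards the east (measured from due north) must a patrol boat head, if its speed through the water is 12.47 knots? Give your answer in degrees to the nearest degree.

15°

The current pushes perpendicular to the desired track; the heading must have a component into the current equal to 3.31 knots: 12.47 sin θ = 3.31.
sin θ = 0.2654, so θ = 15.393°.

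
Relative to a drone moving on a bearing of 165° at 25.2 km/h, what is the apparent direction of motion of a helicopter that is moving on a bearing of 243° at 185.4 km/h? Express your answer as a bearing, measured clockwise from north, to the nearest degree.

Taking east as x and north as y: helicopter velocity = (-165.193, -84.170) km/h; drone velocity = (6.522, -24.341) km/h.
Velocity of helicopter relative to drone = (-165.193, -84.170) − (6.522, -24.341) = (-171.715, -59.829) km/h.
Bearing = atan2(-171.71, -59.83) = 250.79° clockwise from north.

251°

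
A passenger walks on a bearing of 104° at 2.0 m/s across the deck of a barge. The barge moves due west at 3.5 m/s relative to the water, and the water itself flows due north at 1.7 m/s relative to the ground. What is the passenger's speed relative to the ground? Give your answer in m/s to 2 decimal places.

1.98 m/s

In east/north components (m/s): passenger relative to barge = (1.941, -0.484); barge relative to water = (-3.500, 0.000); water relative to ground = (0.000, 1.700).
Sum = (-1.559, 1.216) m/s.
Speed = |(-1.559, 1.216)| = 1.978 m/s.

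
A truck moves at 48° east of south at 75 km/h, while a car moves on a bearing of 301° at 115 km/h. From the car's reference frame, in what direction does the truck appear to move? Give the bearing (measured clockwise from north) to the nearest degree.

Taking east as x and north as y: truck velocity = (55.736, -50.185) km/h; car velocity = (-98.574, 59.229) km/h.
Velocity of truck relative to car = (55.736, -50.185) − (-98.574, 59.229) = (154.310, -109.414) km/h.
Bearing = atan2(154.31, -109.41) = 125.34° clockwise from north.

125°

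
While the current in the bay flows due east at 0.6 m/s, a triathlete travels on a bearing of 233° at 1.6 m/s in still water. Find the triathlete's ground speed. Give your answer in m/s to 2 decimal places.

1.18 m/s

Taking east as x and north as y: velocity relative to the water = (-1.278, -0.963) m/s; the water relative to ground = (0.600, 0.000) m/s.
Velocity relative to ground = (-1.278, -0.963) + (0.600, 0.000) = (-0.678, -0.963) m/s.
Speed = |(-0.678, -0.963)| = 1.178 m/s.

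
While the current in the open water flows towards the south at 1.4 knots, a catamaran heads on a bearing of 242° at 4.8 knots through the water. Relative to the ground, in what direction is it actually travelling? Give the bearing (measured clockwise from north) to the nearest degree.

Taking east as x and north as y: velocity relative to the water = (-4.238, -2.253) knots; the water relative to ground = (0.000, -1.400) knots.
Velocity relative to ground = (-4.238, -2.253) + (0.000, -1.400) = (-4.238, -3.653) knots.
Bearing = atan2(-4.24, -3.65) = 229.24° clockwise from north.

229°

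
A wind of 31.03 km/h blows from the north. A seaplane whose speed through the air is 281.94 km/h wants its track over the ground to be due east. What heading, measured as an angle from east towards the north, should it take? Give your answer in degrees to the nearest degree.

The wind pushes perpendicular to the desired track; the heading must have a component into the wind equal to 31.03 km/h: 281.94 sin θ = 31.03.
sin θ = 0.1101, so θ = 6.319°.

6°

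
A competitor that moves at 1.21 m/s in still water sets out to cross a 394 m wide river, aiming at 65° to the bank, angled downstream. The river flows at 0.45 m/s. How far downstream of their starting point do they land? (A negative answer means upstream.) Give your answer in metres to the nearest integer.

Perpendicular speed = 1.097 m/s; crossing time = 394 / 1.097 = 359.282 s.
Net downstream speed = 0.961 m/s.
Drift = 0.961 × 359.282 = 345.402 m (downstream).

345 m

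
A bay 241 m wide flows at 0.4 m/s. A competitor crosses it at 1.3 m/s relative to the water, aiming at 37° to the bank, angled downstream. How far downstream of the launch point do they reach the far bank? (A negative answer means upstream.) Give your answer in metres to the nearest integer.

443 m

Perpendicular speed = 0.782 m/s; crossing time = 241 / 0.782 = 308.043 s.
Net downstream speed = 1.438 m/s.
Drift = 1.438 × 308.043 = 443.035 m (downstream).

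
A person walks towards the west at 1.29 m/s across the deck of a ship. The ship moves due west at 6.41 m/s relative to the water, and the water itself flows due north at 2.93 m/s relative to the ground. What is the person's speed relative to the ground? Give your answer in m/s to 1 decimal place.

8.2 m/s

In east/north components (m/s): person relative to ship = (-1.290, 0.000); ship relative to water = (-6.410, 0.000); water relative to ground = (0.000, 2.930).
Sum = (-7.700, 2.930) m/s.
Speed = |(-7.700, 2.930)| = 8.239 m/s.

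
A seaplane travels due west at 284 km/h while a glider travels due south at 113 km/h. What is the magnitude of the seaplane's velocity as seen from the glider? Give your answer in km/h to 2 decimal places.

Taking east as x and north as y: seaplane velocity = (-284.000, 0.000) km/h; glider velocity = (0.000, -113.000) km/h.
Velocity of seaplane relative to glider = (-284.000, 0.000) − (0.000, -113.000) = (-284.000, 113.000) km/h.
Magnitude = |(-284.000, 113.000)| = 305.655 km/h.

305.66 km/h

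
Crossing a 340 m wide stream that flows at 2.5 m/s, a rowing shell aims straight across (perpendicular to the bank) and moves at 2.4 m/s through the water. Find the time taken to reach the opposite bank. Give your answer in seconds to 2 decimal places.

The component of the rowing shell's velocity perpendicular to the bank is 2.4 m/s.
Only the cross-stream component determines the crossing time; the current contributes nothing perpendicular to the bank.
Time = 340 / 2.400 = 141.667 s.

141.67 s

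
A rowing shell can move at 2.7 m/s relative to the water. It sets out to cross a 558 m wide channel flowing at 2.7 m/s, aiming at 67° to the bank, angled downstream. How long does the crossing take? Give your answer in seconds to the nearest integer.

225 s

The component of the rowing shell's velocity perpendicular to the bank is 2.7 × sin 67° = 2.485 m/s.
The flow acts along the bank and has no component across it.
Time = 558 / 2.485 = 224.514 s.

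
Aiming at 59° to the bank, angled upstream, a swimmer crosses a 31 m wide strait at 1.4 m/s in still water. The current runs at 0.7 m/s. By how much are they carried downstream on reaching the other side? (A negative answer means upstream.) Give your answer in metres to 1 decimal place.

-0.5 m

Perpendicular speed = 1.200 m/s; crossing time = 31 / 1.200 = 25.833 s.
Net downstream speed = -0.021 m/s.
Drift = -0.021 × 25.833 = -0.544 m (upstream).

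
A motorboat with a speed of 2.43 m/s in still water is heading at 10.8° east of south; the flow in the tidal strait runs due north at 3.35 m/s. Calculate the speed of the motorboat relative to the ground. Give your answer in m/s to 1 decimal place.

1.1 m/s

Taking east as x and north as y: velocity relative to the water = (0.455, -2.387) m/s; the water relative to ground = (0.000, 3.350) m/s.
Velocity relative to ground = (0.455, -2.387) + (0.000, 3.350) = (0.455, 0.963) m/s.
Speed = |(0.455, 0.963)| = 1.065 m/s.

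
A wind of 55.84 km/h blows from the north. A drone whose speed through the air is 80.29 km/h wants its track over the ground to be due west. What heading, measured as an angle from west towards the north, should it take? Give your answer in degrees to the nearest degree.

The wind pushes perpendicular to the desired track; the heading must have a component into the wind equal to 55.84 km/h: 80.29 sin θ = 55.84.
sin θ = 0.6955, so θ = 44.065°.

44°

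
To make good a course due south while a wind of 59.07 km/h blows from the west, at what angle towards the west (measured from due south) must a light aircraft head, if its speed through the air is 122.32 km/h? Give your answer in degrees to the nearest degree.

The wind pushes perpendicular to the desired track; the heading must have a component into the wind equal to 59.07 km/h: 122.32 sin θ = 59.07.
sin θ = 0.4829, so θ = 28.876°.

29°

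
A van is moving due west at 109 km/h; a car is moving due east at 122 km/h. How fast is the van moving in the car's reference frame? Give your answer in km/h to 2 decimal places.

231.00 km/h

Taking east as x and north as y: van velocity = (-109.000, 0.000) km/h; car velocity = (122.000, 0.000) km/h.
Velocity of van relative to car = (-109.000, 0.000) − (122.000, 0.000) = (-231.000, 0.000) km/h.
Magnitude = |(-231.000, 0.000)| = 231.000 km/h.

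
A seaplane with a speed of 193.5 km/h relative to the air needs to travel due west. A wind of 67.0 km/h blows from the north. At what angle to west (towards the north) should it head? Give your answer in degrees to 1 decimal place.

The wind pushes perpendicular to the desired track; the heading must have a component into the wind equal to 67.0 km/h: 193.5 sin θ = 67.0.
sin θ = 0.3463, so θ = 20.258°.

20.3°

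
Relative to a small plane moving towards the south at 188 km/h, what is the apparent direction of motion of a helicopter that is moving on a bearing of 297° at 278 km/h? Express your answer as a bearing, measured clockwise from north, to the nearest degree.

322°

Taking east as x and north as y: helicopter velocity = (-247.700, 126.209) km/h; small plane velocity = (0.000, -188.000) km/h.
Velocity of helicopter relative to small plane = (-247.700, 126.209) − (0.000, -188.000) = (-247.700, 314.209) km/h.
Bearing = atan2(-247.70, 314.21) = 321.75° clockwise from north.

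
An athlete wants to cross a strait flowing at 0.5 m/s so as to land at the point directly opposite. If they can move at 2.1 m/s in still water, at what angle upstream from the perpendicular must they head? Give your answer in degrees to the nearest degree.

To cancel the current, the upstream component of the athlete's velocity must equal the flow: 2.1 sin θ = 0.5.
sin θ = 0.5 / 2.1 = 0.2381.
θ = arcsin(0.2381) = 13.774°.

14°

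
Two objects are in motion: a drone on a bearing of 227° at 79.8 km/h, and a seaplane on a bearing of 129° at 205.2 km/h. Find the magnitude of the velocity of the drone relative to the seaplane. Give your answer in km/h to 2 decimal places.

230.29 km/h

Taking east as x and north as y: drone velocity = (-58.362, -54.423) km/h; seaplane velocity = (159.470, -129.137) km/h.
Velocity of drone relative to seaplane = (-58.362, -54.423) − (159.470, -129.137) = (-217.832, 74.713) km/h.
Magnitude = |(-217.832, 74.713)| = 230.289 km/h.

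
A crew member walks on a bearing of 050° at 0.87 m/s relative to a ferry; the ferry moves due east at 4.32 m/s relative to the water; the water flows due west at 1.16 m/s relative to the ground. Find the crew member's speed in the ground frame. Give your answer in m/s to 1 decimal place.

In east/north components (m/s): crew member relative to ferry = (0.666, 0.559); ferry relative to water = (4.320, 0.000); water relative to ground = (-1.160, 0.000).
Sum = (3.826, 0.559) m/s.
Speed = |(3.826, 0.559)| = 3.867 m/s.

3.9 m/s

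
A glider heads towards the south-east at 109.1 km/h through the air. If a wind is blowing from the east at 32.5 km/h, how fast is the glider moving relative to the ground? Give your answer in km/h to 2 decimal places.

Taking east as x and north as y: velocity relative to the air = (77.145, -77.145) km/h; the air relative to ground = (-32.500, 0.000) km/h.
Velocity relative to ground = (77.145, -77.145) + (-32.500, 0.000) = (44.645, -77.145) km/h.
Speed = |(44.645, -77.145)| = 89.133 km/h.

89.13 km/h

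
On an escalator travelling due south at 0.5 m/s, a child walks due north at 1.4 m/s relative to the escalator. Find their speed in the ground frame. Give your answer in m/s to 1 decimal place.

Taking east as x and north as y: escalator velocity = (0.000, -0.500) m/s; child velocity relative to escalator = (0.000, 1.400) m/s.
Velocity relative to ground = (0.000, -0.500) + (0.000, 1.400) = (0.000, 0.900) m/s.
Speed = |(0.000, 0.900)| = 0.900 m/s.

0.9 m/s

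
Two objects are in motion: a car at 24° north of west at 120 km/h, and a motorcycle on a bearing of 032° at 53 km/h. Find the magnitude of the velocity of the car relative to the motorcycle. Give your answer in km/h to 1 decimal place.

Taking east as x and north as y: car velocity = (-109.625, 48.808) km/h; motorcycle velocity = (28.086, 44.947) km/h.
Velocity of car relative to motorcycle = (-109.625, 48.808) − (28.086, 44.947) = (-137.711, 3.862) km/h.
Magnitude = |(-137.711, 3.862)| = 137.765 km/h.

137.8 km/h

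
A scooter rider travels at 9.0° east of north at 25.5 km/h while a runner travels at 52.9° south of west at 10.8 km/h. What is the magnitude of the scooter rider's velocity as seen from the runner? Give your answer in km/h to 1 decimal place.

35.4 km/h

Taking east as x and north as y: scooter rider velocity = (3.989, 25.186) km/h; runner velocity = (-6.515, -8.614) km/h.
Velocity of scooter rider relative to runner = (3.989, 25.186) − (-6.515, -8.614) = (10.504, 33.800) km/h.
Magnitude = |(10.504, 33.800)| = 35.394 km/h.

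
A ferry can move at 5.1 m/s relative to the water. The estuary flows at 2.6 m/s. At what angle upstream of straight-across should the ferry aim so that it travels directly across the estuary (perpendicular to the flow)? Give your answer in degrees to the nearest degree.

31°

To cancel the current, the upstream component of the ferry's velocity must equal the flow: 5.1 sin θ = 2.6.
sin θ = 2.6 / 5.1 = 0.5098.
θ = arcsin(0.5098) = 30.651°.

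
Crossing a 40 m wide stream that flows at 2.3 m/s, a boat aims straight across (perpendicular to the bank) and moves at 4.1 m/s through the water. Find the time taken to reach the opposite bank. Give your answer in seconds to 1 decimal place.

The component of the boat's velocity perpendicular to the bank is 4.1 m/s.
The current is parallel to the bank, so it does not affect the crossing time.
Time = 40 / 4.100 = 9.756 s.

9.8 s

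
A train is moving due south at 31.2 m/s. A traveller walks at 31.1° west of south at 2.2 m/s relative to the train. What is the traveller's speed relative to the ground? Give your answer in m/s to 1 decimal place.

33.1 m/s

Taking east as x and north as y: train velocity = (0.000, -31.200) m/s; traveller velocity relative to train = (-1.136, -1.884) m/s.
Velocity relative to ground = (0.000, -31.200) + (-1.136, -1.884) = (-1.136, -33.084) m/s.
Speed = |(-1.136, -33.084)| = 33.103 m/s.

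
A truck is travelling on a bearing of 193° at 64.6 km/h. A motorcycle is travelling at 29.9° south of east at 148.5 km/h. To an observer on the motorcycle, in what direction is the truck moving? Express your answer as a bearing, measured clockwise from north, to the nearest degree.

Taking east as x and north as y: truck velocity = (-14.532, -62.944) km/h; motorcycle velocity = (128.734, -74.025) km/h.
Velocity of truck relative to motorcycle = (-14.532, -62.944) − (128.734, -74.025) = (-143.266, 11.081) km/h.
Bearing = atan2(-143.27, 11.08) = 274.42° clockwise from north.

274°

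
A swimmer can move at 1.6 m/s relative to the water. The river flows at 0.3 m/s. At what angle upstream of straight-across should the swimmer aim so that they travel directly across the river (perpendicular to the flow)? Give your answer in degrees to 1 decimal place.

To cancel the current, the upstream component of the swimmer's velocity must equal the flow: 1.6 sin θ = 0.3.
sin θ = 0.3 / 1.6 = 0.1875.
θ = arcsin(0.1875) = 10.807°.

10.8°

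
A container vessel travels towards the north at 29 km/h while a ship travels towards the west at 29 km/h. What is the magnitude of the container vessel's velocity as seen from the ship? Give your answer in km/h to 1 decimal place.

Taking east as x and north as y: container vessel velocity = (0.000, 29.000) km/h; ship velocity = (-29.000, 0.000) km/h.
Velocity of container vessel relative to ship = (0.000, 29.000) − (-29.000, 0.000) = (29.000, 29.000) km/h.
Magnitude = |(29.000, 29.000)| = 41.012 km/h.

41.0 km/h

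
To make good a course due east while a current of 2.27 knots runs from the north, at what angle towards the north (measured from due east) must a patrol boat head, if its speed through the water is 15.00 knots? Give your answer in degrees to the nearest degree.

9°

The current pushes perpendicular to the desired track; the heading must have a component into the current equal to 2.27 knots: 15.00 sin θ = 2.27.
sin θ = 0.1513, so θ = 8.704°.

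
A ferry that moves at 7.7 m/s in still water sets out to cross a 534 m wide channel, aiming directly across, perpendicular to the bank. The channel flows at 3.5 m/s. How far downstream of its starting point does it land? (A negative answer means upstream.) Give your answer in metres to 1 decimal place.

242.7 m

Perpendicular speed = 7.700 m/s; crossing time = 534 / 7.700 = 69.351 s.
Net downstream speed = 3.500 m/s.
Drift = 3.500 × 69.351 = 242.727 m (downstream).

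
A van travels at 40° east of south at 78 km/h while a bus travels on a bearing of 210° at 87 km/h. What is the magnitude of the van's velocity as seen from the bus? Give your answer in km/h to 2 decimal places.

Taking east as x and north as y: van velocity = (50.137, -59.751) km/h; bus velocity = (-43.500, -75.344) km/h.
Velocity of van relative to bus = (50.137, -59.751) − (-43.500, -75.344) = (93.637, 15.593) km/h.
Magnitude = |(93.637, 15.593)| = 94.927 km/h.

94.93 km/h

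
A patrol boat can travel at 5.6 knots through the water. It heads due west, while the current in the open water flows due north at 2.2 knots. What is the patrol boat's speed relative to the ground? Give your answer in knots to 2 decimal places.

6.02 knots

Taking east as x and north as y: velocity relative to the water = (-5.600, 0.000) knots; the water relative to ground = (0.000, 2.200) knots.
Velocity relative to ground = (-5.600, 0.000) + (0.000, 2.200) = (-5.600, 2.200) knots.
Speed = |(-5.600, 2.200)| = 6.017 knots.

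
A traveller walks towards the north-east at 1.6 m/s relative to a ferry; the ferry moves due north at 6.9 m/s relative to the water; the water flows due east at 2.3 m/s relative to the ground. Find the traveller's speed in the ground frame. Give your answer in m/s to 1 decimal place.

8.7 m/s

In east/north components (m/s): traveller relative to ferry = (1.131, 1.131); ferry relative to water = (0.000, 6.900); water relative to ground = (2.300, 0.000).
Sum = (3.431, 8.031) m/s.
Speed = |(3.431, 8.031)| = 8.734 m/s.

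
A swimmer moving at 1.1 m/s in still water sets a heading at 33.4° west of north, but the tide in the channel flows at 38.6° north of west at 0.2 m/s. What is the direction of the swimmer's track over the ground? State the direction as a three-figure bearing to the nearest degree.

324°

Taking east as x and north as y: velocity relative to the water = (-0.606, 0.918) m/s; the water relative to ground = (-0.156, 0.125) m/s.
Velocity relative to ground = (-0.606, 0.918) + (-0.156, 0.125) = (-0.762, 1.043) m/s.
Bearing = atan2(-0.76, 1.04) = 323.86° clockwise from north.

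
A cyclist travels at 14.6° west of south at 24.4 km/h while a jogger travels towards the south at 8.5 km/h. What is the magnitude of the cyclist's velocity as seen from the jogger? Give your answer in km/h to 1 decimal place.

Taking east as x and north as y: cyclist velocity = (-6.150, -23.612) km/h; jogger velocity = (0.000, -8.500) km/h.
Velocity of cyclist relative to jogger = (-6.150, -23.612) − (0.000, -8.500) = (-6.150, -15.112) km/h.
Magnitude = |(-6.150, -15.112)| = 16.316 km/h.

16.3 km/h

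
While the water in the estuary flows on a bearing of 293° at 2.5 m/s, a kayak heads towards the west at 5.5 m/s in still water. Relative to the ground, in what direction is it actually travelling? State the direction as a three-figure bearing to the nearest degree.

277°

Taking east as x and north as y: velocity relative to the water = (-5.500, 0.000) m/s; the water relative to ground = (-2.301, 0.977) m/s.
Velocity relative to ground = (-5.500, 0.000) + (-2.301, 0.977) = (-7.801, 0.977) m/s.
Bearing = atan2(-7.80, 0.98) = 277.14° clockwise from north.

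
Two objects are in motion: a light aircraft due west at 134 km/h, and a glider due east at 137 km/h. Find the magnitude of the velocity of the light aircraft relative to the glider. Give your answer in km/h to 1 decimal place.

271.0 km/h

Taking east as x and north as y: light aircraft velocity = (-134.000, 0.000) km/h; glider velocity = (137.000, 0.000) km/h.
Velocity of light aircraft relative to glider = (-134.000, 0.000) − (137.000, 0.000) = (-271.000, 0.000) km/h.
Magnitude = |(-271.000, 0.000)| = 271.000 km/h.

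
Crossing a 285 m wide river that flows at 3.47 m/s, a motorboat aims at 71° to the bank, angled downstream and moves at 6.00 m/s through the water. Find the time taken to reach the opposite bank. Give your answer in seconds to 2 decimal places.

50.24 s

The component of the motorboat's velocity perpendicular to the bank is 6.00 × sin 71° = 5.673 m/s.
The flow acts along the bank and has no component across it.
Time = 285 / 5.673 = 50.237 s.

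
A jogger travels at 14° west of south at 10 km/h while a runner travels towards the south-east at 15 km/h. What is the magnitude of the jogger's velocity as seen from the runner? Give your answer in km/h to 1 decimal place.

Taking east as x and north as y: jogger velocity = (-2.419, -9.703) km/h; runner velocity = (10.607, -10.607) km/h.
Velocity of jogger relative to runner = (-2.419, -9.703) − (10.607, -10.607) = (-13.026, 0.904) km/h.
Magnitude = |(-13.026, 0.904)| = 13.057 km/h.

13.1 km/h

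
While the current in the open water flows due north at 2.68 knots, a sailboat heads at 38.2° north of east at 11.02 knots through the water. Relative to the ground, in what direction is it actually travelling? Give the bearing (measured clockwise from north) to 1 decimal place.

042.4°

Taking east as x and north as y: velocity relative to the water = (8.660, 6.815) knots; the water relative to ground = (0.000, 2.680) knots.
Velocity relative to ground = (8.660, 6.815) + (0.000, 2.680) = (8.660, 9.495) knots.
Bearing = atan2(8.66, 9.49) = 42.37° clockwise from north.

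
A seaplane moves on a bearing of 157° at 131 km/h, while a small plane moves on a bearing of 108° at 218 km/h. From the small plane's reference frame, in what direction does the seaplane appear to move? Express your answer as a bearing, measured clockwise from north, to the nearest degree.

Taking east as x and north as y: seaplane velocity = (51.186, -120.586) km/h; small plane velocity = (207.330, -67.366) km/h.
Velocity of seaplane relative to small plane = (51.186, -120.586) − (207.330, -67.366) = (-156.145, -53.220) km/h.
Bearing = atan2(-156.14, -53.22) = 251.18° clockwise from north.

251°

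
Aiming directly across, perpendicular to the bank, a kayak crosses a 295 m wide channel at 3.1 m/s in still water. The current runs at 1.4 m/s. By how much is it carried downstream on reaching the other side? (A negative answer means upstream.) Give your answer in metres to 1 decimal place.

Perpendicular speed = 3.100 m/s; crossing time = 295 / 3.100 = 95.161 s.
Net downstream speed = 1.400 m/s.
Drift = 1.400 × 95.161 = 133.226 m (downstream).

133.2 m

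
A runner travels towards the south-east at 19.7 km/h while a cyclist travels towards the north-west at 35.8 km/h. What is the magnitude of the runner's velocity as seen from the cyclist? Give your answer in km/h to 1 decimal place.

Taking east as x and north as y: runner velocity = (13.930, -13.930) km/h; cyclist velocity = (-25.314, 25.314) km/h.
Velocity of runner relative to cyclist = (13.930, -13.930) − (-25.314, 25.314) = (39.244, -39.244) km/h.
Magnitude = |(39.244, -39.244)| = 55.500 km/h.

55.5 km/h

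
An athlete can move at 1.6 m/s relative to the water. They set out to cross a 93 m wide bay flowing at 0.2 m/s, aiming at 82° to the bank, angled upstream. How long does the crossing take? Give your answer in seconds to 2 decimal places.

The component of the athlete's velocity perpendicular to the bank is 1.6 × sin 82° = 1.584 m/s.
The flow acts along the bank and has no component across it.
Time = 93 / 1.584 = 58.696 s.

58.70 s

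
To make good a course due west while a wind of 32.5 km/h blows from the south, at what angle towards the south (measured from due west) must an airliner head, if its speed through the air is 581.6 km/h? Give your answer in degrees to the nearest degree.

The wind pushes perpendicular to the desired track; the heading must have a component into the wind equal to 32.5 km/h: 581.6 sin θ = 32.5.
sin θ = 0.0559, so θ = 3.203°.

3°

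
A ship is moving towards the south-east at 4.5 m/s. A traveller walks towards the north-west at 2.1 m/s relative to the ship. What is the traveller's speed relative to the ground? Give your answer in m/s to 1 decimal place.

Taking east as x and north as y: ship velocity = (3.182, -3.182) m/s; traveller velocity relative to ship = (-1.485, 1.485) m/s.
Velocity relative to ground = (3.182, -3.182) + (-1.485, 1.485) = (1.697, -1.697) m/s.
Speed = |(1.697, -1.697)| = 2.400 m/s.

2.4 m/s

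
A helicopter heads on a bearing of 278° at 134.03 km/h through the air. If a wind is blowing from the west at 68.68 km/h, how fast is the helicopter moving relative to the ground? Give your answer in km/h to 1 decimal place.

66.7 km/h

Taking east as x and north as y: velocity relative to the air = (-132.726, 18.653) km/h; the air relative to ground = (68.680, 0.000) km/h.
Velocity relative to ground = (-132.726, 18.653) + (68.680, 0.000) = (-64.046, 18.653) km/h.
Speed = |(-64.046, 18.653)| = 66.707 km/h.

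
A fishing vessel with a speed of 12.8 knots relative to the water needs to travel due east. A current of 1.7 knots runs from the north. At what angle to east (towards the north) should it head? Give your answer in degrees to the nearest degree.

8°

The current pushes perpendicular to the desired track; the heading must have a component into the current equal to 1.7 knots: 12.8 sin θ = 1.7.
sin θ = 0.1328, so θ = 7.632°.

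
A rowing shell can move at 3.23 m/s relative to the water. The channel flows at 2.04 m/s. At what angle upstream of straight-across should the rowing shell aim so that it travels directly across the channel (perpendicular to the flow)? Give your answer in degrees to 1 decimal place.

39.2°

To cancel the current, the upstream component of the rowing shell's velocity must equal the flow: 3.23 sin θ = 2.04.
sin θ = 2.04 / 3.23 = 0.6316.
θ = arcsin(0.6316) = 39.167°.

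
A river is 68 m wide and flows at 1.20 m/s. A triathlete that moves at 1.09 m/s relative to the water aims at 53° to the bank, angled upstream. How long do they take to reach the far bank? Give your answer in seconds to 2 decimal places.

The component of the triathlete's velocity perpendicular to the bank is 1.09 × sin 53° = 0.871 m/s.
Only the cross-stream component determines the crossing time; the current contributes nothing perpendicular to the bank.
Time = 68 / 0.871 = 78.115 s.

78.11 s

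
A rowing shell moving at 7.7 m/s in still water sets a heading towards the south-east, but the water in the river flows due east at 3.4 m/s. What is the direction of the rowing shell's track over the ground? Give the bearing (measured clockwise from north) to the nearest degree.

Taking east as x and north as y: velocity relative to the water = (5.445, -5.445) m/s; the water relative to ground = (3.400, 0.000) m/s.
Velocity relative to ground = (5.445, -5.445) + (3.400, 0.000) = (8.845, -5.445) m/s.
Bearing = atan2(8.84, -5.44) = 121.62° clockwise from north.

122°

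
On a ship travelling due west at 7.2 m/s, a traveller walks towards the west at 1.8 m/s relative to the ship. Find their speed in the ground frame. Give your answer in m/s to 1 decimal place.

9.0 m/s

Taking east as x and north as y: ship velocity = (-7.200, 0.000) m/s; traveller velocity relative to ship = (-1.800, 0.000) m/s.
Velocity relative to ground = (-7.200, 0.000) + (-1.800, 0.000) = (-9.000, 0.000) m/s.
Speed = |(-9.000, 0.000)| = 9.000 m/s.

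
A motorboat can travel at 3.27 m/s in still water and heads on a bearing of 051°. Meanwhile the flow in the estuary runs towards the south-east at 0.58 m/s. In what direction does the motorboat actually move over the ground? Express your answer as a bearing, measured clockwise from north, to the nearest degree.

Taking east as x and north as y: velocity relative to the water = (2.541, 2.058) m/s; the water relative to ground = (0.410, -0.410) m/s.
Velocity relative to ground = (2.541, 2.058) + (0.410, -0.410) = (2.951, 1.648) m/s.
Bearing = atan2(2.95, 1.65) = 60.83° clockwise from north.

061°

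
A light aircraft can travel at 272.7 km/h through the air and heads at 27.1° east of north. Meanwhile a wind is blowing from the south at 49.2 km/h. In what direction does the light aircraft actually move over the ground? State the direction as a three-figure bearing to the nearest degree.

023°

Taking east as x and north as y: velocity relative to the air = (124.227, 242.761) km/h; the air relative to ground = (0.000, 49.200) km/h.
Velocity relative to ground = (124.227, 242.761) + (0.000, 49.200) = (124.227, 291.961) km/h.
Bearing = atan2(124.23, 291.96) = 23.05° clockwise from north.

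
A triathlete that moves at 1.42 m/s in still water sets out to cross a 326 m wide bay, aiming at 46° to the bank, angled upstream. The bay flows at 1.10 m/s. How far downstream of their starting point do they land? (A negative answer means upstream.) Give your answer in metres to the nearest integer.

Perpendicular speed = 1.021 m/s; crossing time = 326 / 1.021 = 319.150 s.
Net downstream speed = 0.114 m/s.
Drift = 0.114 × 319.150 = 36.251 m (downstream).

36 m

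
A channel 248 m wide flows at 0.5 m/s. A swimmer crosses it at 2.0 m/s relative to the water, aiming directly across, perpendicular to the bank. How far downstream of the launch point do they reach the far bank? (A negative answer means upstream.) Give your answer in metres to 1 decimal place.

62.0 m

Perpendicular speed = 2.000 m/s; crossing time = 248 / 2.000 = 124.000 s.
Net downstream speed = 0.500 m/s.
Drift = 0.500 × 124.000 = 62.000 m (downstream).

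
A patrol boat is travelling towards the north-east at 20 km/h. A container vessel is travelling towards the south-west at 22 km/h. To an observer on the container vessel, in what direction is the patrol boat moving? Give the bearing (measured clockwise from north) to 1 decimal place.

Taking east as x and north as y: patrol boat velocity = (14.142, 14.142) km/h; container vessel velocity = (-15.556, -15.556) km/h.
Velocity of patrol boat relative to container vessel = (14.142, 14.142) − (-15.556, -15.556) = (29.698, 29.698) km/h.
Bearing = atan2(29.70, 29.70) = 45.00° clockwise from north.

045.0°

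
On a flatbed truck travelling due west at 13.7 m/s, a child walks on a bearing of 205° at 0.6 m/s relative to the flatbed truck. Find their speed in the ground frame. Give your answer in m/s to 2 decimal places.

13.96 m/s

Taking east as x and north as y: flatbed truck velocity = (-13.700, 0.000) m/s; child velocity relative to flatbed truck = (-0.254, -0.544) m/s.
Velocity relative to ground = (-13.700, 0.000) + (-0.254, -0.544) = (-13.954, -0.544) m/s.
Speed = |(-13.954, -0.544)| = 13.964 m/s.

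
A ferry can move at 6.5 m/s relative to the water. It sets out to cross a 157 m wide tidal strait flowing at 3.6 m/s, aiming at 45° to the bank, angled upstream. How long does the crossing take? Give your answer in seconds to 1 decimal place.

The component of the ferry's velocity perpendicular to the bank is 6.5 × sin 45° = 4.596 m/s.
The current is parallel to the bank, so it does not affect the crossing time.
Time = 157 / 4.596 = 34.159 s.

34.2 s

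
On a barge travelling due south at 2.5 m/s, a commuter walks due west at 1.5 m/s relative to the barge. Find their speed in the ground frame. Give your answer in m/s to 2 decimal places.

2.92 m/s

Taking east as x and north as y: barge velocity = (0.000, -2.500) m/s; commuter velocity relative to barge = (-1.500, 0.000) m/s.
Velocity relative to ground = (0.000, -2.500) + (-1.500, 0.000) = (-1.500, -2.500) m/s.
Speed = |(-1.500, -2.500)| = 2.915 m/s.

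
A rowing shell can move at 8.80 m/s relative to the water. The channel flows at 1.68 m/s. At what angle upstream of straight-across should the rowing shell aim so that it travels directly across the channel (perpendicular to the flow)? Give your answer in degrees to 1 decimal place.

11.0°

To cancel the current, the upstream component of the rowing shell's velocity must equal the flow: 8.80 sin θ = 1.68.
sin θ = 1.68 / 8.80 = 0.1909.
θ = arcsin(0.1909) = 11.006°.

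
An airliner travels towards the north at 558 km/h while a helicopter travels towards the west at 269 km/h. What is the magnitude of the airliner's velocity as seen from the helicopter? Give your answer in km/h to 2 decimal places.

619.46 km/h

Taking east as x and north as y: airliner velocity = (0.000, 558.000) km/h; helicopter velocity = (-269.000, 0.000) km/h.
Velocity of airliner relative to helicopter = (0.000, 558.000) − (-269.000, 0.000) = (269.000, 558.000) km/h.
Magnitude = |(269.000, 558.000)| = 619.455 km/h.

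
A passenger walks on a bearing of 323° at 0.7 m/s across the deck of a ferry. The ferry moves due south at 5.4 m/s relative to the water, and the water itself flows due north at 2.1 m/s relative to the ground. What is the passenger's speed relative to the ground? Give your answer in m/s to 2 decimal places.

In east/north components (m/s): passenger relative to ferry = (-0.421, 0.559); ferry relative to water = (0.000, -5.400); water relative to ground = (0.000, 2.100).
Sum = (-0.421, -2.741) m/s.
Speed = |(-0.421, -2.741)| = 2.773 m/s.

2.77 m/s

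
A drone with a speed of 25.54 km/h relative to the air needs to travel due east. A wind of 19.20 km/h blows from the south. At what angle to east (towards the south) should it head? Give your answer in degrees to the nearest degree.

The wind pushes perpendicular to the desired track; the heading must have a component into the wind equal to 19.20 km/h: 25.54 sin θ = 19.20.
sin θ = 0.7518, so θ = 48.743°.

49°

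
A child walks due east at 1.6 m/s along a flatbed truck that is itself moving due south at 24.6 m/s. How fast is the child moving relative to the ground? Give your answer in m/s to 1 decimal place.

Taking east as x and north as y: flatbed truck velocity = (0.000, -24.600) m/s; child velocity relative to flatbed truck = (1.600, 0.000) m/s.
Velocity relative to ground = (0.000, -24.600) + (1.600, 0.000) = (1.600, -24.600) m/s.
Speed = |(1.600, -24.600)| = 24.652 m/s.

24.7 m/s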